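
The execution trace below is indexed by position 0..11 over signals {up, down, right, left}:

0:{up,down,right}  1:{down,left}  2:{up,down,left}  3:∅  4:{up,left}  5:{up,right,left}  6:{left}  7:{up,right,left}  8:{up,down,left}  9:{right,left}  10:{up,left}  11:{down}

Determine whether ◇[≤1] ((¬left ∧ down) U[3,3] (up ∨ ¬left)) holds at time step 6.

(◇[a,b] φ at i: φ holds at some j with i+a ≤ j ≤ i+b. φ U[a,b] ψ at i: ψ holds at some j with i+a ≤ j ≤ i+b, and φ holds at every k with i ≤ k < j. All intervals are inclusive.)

Check ((¬left ∧ down) U[3,3] (up ∨ ¬left)) at each j in [6,7]:
  j=6: fails
  j=7: fails
No position in the window satisfies it → formula fails.

False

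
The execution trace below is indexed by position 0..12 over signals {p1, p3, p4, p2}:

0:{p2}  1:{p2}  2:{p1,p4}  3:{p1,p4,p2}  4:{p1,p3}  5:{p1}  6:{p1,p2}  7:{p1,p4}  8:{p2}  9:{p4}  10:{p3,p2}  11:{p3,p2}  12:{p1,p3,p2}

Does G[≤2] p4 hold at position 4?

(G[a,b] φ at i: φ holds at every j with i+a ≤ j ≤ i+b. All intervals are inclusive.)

Does not hold

Check p4 at every j in [4,6]:
  j=4: false
  j=5: false
  j=6: false
Fails at j=4 → formula fails.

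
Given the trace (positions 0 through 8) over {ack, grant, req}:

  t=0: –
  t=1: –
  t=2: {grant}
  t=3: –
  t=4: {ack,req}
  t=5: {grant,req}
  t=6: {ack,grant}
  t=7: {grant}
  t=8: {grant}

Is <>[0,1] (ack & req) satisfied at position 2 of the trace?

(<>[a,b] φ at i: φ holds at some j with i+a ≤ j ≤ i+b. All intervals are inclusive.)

False

Check (ack & req) at each j in [2,3]:
  j=2: false
  j=3: false
No position in the window satisfies it → formula fails.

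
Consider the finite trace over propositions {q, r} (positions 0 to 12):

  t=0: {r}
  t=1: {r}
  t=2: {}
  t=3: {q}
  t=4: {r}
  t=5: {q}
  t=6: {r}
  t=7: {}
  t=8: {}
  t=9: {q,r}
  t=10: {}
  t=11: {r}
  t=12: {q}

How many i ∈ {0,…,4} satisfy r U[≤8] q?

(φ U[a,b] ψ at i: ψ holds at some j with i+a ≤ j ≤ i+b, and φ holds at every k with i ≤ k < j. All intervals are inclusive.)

Evaluate at each i in [0,4]:
  i=0: ✗ (lhs fails at k=2 before rhs at j=3)
  i=1: ✗ (lhs fails at k=2 before rhs at j=3)
  i=2: ✗ (lhs fails at k=2 before rhs at j=3)
  i=3: ✓ (rhs at j=3)
  i=4: ✓ (rhs at j=5; lhs holds on [4,4])
Positions where it holds: {3, 4} → 2.

2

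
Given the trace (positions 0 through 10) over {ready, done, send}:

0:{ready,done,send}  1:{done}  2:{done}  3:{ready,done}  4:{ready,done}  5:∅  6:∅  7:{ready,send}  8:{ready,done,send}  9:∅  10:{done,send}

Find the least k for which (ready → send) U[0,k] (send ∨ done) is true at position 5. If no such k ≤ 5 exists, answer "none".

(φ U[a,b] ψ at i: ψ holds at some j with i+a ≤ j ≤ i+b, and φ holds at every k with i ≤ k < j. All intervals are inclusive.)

Need earliest j ≥ 5 with (send ∨ done), and (ready → send) at every k in [5,j-1].
  j=5: rhs fails.
  j=6: rhs fails.
  j=7: rhs holds; lhs holds on [5,6]. k = 2.

2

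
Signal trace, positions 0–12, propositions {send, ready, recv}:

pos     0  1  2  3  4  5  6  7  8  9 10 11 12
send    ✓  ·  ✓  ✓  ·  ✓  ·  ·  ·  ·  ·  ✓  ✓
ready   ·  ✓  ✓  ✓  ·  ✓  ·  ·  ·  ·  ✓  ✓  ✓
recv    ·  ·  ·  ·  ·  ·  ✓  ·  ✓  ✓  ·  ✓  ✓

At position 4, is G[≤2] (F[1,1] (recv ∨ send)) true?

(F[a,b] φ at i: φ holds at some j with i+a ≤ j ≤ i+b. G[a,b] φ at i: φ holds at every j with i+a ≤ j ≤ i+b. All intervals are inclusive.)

False

Check F[1,1] (recv ∨ send) at every j in [4,6]:
  j=4: holds (witness at 5)
  j=5: holds (witness at 6)
  j=6: fails (none in [7,7])
Fails at j=6 → formula fails.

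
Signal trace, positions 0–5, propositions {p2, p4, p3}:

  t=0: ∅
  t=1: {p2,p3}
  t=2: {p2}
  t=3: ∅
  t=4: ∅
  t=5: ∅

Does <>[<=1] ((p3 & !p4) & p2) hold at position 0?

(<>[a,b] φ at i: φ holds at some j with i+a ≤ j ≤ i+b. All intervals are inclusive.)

Check ((p3 & !p4) & p2) at each j in [0,1]:
  j=0: false
  j=1: true
Found at j=1 → formula holds.

Holds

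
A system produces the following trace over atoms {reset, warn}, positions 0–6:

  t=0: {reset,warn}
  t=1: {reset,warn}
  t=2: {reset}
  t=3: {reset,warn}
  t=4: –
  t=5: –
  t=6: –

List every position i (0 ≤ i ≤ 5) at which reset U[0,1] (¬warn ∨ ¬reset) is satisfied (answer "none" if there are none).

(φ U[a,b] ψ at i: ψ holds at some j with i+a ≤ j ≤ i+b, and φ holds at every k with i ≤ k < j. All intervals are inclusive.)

Evaluate at each i in [0,5]:
  i=0: ✗ (no rhs in [0,1])
  i=1: ✓ (rhs at j=2; lhs holds on [1,1])
  i=2: ✓ (rhs at j=2)
  i=3: ✓ (rhs at j=4; lhs holds on [3,3])
  i=4: ✓ (rhs at j=4)
  i=5: ✓ (rhs at j=5)

1, 2, 3, 4, 5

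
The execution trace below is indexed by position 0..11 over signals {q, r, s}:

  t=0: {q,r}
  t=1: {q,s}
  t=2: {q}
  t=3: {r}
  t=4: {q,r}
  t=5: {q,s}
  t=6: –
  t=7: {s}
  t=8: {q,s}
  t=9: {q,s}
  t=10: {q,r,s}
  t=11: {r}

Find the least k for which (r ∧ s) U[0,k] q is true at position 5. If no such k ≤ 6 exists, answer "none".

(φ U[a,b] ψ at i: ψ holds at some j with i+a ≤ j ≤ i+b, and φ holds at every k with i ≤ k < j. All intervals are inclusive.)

0

Need earliest j ≥ 5 with q, and (r ∧ s) at every k in [5,j-1].
  j=5: rhs holds (empty prefix). k = 0.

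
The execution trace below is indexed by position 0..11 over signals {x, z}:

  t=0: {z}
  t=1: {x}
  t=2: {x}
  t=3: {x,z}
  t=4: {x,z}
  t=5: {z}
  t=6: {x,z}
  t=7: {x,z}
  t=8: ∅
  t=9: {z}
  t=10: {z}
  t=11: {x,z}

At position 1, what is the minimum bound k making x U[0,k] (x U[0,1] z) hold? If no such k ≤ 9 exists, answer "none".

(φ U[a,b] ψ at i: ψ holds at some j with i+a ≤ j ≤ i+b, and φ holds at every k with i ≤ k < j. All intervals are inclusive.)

Need earliest j ≥ 1 with (x U[0,1] z), and x at every k in [1,j-1].
  j=1: rhs fails.
  j=2: rhs holds; lhs holds on [1,1]. k = 1.

1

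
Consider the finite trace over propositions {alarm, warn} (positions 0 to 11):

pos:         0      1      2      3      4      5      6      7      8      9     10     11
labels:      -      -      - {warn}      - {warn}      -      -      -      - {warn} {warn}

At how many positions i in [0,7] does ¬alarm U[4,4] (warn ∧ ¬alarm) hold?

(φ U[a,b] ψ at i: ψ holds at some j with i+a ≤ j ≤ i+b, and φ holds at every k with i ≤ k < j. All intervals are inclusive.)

Evaluate at each i in [0,7]:
  i=0: ✗ (no rhs in [4,4])
  i=1: ✓ (rhs at j=5; lhs holds on [1,4])
  i=2: ✗ (no rhs in [6,6])
  i=3: ✗ (no rhs in [7,7])
  i=4: ✗ (no rhs in [8,8])
  i=5: ✗ (no rhs in [9,9])
  i=6: ✓ (rhs at j=10; lhs holds on [6,9])
  i=7: ✓ (rhs at j=11; lhs holds on [7,10])
Positions where it holds: {1, 6, 7} → 3.

3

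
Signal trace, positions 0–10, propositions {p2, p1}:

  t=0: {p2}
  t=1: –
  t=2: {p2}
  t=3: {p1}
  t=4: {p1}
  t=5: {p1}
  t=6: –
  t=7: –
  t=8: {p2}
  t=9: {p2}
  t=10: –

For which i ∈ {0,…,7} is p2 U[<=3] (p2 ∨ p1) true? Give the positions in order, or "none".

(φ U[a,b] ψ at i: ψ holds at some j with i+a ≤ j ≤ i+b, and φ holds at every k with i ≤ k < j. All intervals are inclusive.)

0, 2, 3, 4, 5

Evaluate at each i in [0,7]:
  i=0: ✓ (rhs at j=0)
  i=1: ✗ (lhs fails at k=1 before rhs at j=2)
  i=2: ✓ (rhs at j=2)
  i=3: ✓ (rhs at j=3)
  i=4: ✓ (rhs at j=4)
  i=5: ✓ (rhs at j=5)
  i=6: ✗ (lhs fails at k=6 before rhs at j=8)
  i=7: ✗ (lhs fails at k=7 before rhs at j=8)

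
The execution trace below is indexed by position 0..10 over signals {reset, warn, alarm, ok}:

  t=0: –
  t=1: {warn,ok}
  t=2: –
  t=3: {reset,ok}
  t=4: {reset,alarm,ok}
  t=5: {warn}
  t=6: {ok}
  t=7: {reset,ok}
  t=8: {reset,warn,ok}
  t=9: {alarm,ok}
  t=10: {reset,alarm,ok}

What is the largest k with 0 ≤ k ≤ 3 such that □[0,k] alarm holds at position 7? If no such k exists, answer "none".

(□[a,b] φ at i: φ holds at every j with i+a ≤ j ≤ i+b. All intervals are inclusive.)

alarm must hold from j=7 onward; find where it first fails.
  j=7: fails → no k works.

none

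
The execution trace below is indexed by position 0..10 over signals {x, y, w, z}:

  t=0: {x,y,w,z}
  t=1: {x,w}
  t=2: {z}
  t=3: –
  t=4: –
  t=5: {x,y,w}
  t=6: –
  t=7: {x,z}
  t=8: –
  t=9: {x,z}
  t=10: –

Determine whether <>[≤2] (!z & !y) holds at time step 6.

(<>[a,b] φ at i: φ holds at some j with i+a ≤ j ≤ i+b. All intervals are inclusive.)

Check (!z & !y) at each j in [6,8]:
  j=6: true
  j=7: false
  j=8: true
Found at j=6 → formula holds.

True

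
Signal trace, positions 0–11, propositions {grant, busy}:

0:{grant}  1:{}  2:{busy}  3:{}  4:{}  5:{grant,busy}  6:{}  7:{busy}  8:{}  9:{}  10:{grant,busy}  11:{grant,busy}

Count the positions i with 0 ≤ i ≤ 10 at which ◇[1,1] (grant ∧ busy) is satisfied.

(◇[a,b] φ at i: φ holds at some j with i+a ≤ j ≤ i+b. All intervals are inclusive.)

Evaluate at each i in [0,10]:
  i=0: ✗ (none in [1,1])
  i=1: ✗ (none in [2,2])
  i=2: ✗ (none in [3,3])
  i=3: ✗ (none in [4,4])
  i=4: ✓ (witness j=5)
  i=5: ✗ (none in [6,6])
  i=6: ✗ (none in [7,7])
  i=7: ✗ (none in [8,8])
  i=8: ✗ (none in [9,9])
  i=9: ✓ (witness j=10)
  i=10: ✓ (witness j=11)
Positions where it holds: {4, 9, 10} → 3.

3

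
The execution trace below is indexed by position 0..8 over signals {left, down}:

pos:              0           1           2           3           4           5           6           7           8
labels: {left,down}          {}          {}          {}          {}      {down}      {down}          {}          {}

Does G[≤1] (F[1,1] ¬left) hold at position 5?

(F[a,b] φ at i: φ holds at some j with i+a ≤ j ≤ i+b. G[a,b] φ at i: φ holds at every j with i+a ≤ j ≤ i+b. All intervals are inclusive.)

Yes

Check F[1,1] ¬left at every j in [5,6]:
  j=5: holds (witness at 6)
  j=6: holds (witness at 7)
All positions satisfy it → formula holds.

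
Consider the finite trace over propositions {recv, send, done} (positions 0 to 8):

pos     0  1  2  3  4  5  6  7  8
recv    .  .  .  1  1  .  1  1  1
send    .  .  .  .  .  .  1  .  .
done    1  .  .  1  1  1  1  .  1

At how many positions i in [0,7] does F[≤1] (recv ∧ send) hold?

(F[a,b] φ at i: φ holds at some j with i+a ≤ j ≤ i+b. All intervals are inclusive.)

Evaluate at each i in [0,7]:
  i=0: ✗ (none in [0,1])
  i=1: ✗ (none in [1,2])
  i=2: ✗ (none in [2,3])
  i=3: ✗ (none in [3,4])
  i=4: ✗ (none in [4,5])
  i=5: ✓ (witness j=6)
  i=6: ✓ (witness j=6)
  i=7: ✗ (none in [7,8])
Positions where it holds: {5, 6} → 2.

2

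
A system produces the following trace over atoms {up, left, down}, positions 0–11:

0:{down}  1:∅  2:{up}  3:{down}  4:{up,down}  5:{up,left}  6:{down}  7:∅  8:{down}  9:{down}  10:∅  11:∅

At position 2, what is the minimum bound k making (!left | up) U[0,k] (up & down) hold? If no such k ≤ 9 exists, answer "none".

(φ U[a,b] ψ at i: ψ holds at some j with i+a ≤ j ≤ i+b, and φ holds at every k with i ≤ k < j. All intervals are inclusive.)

2

Need earliest j ≥ 2 with (up & down), and (!left | up) at every k in [2,j-1].
  j=2: rhs fails.
  j=3: rhs fails.
  j=4: rhs holds; lhs holds on [2,3]. k = 2.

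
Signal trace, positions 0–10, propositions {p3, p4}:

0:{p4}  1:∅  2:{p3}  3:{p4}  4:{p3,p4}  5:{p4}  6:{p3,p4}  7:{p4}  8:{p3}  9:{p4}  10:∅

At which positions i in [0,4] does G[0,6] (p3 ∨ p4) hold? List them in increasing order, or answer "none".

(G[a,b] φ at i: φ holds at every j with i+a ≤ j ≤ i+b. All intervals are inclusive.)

Evaluate at each i in [0,4]:
  i=0: ✗ (fails at j=1)
  i=1: ✗ (fails at j=1)
  i=2: ✓ (all of [2,8])
  i=3: ✓ (all of [3,9])
  i=4: ✗ (fails at j=10)

2, 3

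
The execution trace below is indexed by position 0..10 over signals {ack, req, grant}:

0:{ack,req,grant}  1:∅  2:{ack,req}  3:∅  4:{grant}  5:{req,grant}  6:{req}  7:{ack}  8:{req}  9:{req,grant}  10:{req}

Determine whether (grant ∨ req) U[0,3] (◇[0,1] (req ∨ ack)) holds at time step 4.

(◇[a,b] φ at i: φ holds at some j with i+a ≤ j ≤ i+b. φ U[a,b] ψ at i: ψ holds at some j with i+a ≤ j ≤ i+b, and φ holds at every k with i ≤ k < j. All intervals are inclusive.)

Need some j in [4,7] with ◇[0,1] (req ∨ ack), and (grant ∨ req) at every k in [4,j-1].
  j=4: ◇[0,1] (req ∨ ack) holds; no prefix to check → satisfied.

True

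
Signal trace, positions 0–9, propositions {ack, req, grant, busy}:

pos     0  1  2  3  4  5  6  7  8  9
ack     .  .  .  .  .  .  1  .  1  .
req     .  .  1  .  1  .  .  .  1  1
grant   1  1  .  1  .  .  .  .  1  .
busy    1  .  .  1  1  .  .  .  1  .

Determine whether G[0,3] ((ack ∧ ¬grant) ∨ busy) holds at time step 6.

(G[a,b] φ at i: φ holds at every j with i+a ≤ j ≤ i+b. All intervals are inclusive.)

False

Check ((ack ∧ ¬grant) ∨ busy) at every j in [6,9]:
  j=6: true
  j=7: false
  j=8: true
  j=9: false
Fails at j=7 → formula fails.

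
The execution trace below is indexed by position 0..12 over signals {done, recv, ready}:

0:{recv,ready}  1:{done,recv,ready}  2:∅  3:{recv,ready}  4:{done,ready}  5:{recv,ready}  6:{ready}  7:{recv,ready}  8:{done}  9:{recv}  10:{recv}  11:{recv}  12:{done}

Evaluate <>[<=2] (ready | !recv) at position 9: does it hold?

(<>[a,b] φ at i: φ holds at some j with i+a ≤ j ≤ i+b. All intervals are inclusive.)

Check (ready | !recv) at each j in [9,11]:
  j=9: false
  j=10: false
  j=11: false
No position in the window satisfies it → formula fails.

False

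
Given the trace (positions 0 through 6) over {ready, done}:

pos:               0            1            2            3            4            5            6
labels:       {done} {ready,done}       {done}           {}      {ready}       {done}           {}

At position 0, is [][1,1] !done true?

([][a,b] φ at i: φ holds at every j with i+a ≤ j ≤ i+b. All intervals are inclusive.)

Check !done at every j in [1,1]:
  j=1: false
Fails at j=1 → formula fails.

Does not hold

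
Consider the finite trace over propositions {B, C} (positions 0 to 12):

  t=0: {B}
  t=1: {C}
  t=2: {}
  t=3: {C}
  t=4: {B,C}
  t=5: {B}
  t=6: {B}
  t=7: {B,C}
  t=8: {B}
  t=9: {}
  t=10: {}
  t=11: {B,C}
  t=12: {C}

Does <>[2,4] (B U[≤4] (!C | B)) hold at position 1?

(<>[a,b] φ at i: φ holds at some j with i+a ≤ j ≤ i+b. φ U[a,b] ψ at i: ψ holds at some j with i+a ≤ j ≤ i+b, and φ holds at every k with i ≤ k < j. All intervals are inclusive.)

Check (B U[≤4] (!C | B)) at each j in [3,5]:
  j=3: fails
  j=4: holds
  j=5: holds
Found at j=4 → formula holds.

Yes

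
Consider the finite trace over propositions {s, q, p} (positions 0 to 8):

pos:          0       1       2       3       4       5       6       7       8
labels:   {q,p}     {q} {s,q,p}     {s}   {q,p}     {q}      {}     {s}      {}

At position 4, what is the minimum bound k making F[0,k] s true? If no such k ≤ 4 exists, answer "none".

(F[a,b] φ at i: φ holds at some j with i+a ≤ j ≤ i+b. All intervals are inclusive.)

3

Scan j = 4,5,… for s:
  j=4: fails
  j=5: fails
  j=6: fails
  j=7: holds
First hit at j=7, so smallest k = 7-4 = 3.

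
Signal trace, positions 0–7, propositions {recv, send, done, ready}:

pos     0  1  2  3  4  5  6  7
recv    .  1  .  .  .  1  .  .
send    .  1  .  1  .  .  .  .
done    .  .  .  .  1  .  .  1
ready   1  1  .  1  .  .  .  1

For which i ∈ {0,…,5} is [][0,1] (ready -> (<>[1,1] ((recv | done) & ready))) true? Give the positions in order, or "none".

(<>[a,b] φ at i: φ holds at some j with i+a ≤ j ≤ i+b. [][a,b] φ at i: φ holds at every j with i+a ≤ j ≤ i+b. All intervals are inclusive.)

4, 5

Evaluate at each i in [0,5]:
  i=0: ✗ (fails at j=1)
  i=1: ✗ (fails at j=1)
  i=2: ✗ (fails at j=3)
  i=3: ✗ (fails at j=3)
  i=4: ✓ (all of [4,5])
  i=5: ✓ (all of [5,6])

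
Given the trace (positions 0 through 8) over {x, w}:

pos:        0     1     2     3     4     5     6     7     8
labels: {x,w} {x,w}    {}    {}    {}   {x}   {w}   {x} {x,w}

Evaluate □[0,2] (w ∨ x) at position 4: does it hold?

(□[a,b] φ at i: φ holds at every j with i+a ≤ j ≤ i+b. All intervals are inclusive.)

False

Check (w ∨ x) at every j in [4,6]:
  j=4: false
  j=5: true
  j=6: true
Fails at j=4 → formula fails.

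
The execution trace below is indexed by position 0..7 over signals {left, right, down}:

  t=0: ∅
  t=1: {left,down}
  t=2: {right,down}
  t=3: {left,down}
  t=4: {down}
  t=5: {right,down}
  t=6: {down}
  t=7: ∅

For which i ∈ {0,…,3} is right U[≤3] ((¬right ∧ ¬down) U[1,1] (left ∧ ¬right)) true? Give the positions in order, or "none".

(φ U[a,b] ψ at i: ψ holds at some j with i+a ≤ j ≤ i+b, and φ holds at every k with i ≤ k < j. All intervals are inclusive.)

Evaluate at each i in [0,3]:
  i=0: ✓ (rhs at j=0)
  i=1: ✗ (no rhs in [1,4])
  i=2: ✗ (no rhs in [2,5])
  i=3: ✗ (no rhs in [3,6])

0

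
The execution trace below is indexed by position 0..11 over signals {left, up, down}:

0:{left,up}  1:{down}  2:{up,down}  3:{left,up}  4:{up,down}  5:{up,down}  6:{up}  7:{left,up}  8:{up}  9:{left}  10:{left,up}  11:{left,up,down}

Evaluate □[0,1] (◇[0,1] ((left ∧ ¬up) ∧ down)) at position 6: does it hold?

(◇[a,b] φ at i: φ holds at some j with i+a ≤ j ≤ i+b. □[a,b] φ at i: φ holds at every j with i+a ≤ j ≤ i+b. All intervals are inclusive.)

Check ◇[0,1] ((left ∧ ¬up) ∧ down) at every j in [6,7]:
  j=6: fails (none in [6,7])
  j=7: fails (none in [7,8])
Fails at j=6 → formula fails.

False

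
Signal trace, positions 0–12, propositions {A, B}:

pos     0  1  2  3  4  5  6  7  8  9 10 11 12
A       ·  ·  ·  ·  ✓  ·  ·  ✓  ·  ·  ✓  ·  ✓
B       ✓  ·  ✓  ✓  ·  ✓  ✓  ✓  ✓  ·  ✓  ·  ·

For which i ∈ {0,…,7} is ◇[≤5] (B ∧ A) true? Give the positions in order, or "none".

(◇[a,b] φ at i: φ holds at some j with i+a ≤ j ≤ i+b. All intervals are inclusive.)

2, 3, 4, 5, 6, 7

Evaluate at each i in [0,7]:
  i=0: ✗ (none in [0,5])
  i=1: ✗ (none in [1,6])
  i=2: ✓ (witness j=7)
  i=3: ✓ (witness j=7)
  i=4: ✓ (witness j=7)
  i=5: ✓ (witness j=7)
  i=6: ✓ (witness j=7)
  i=7: ✓ (witness j=7)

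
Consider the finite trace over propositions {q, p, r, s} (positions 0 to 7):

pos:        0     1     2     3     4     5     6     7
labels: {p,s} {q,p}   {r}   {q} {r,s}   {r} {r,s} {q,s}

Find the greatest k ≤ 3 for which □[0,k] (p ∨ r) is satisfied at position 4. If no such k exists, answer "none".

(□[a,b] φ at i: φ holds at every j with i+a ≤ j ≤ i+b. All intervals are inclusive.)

(p ∨ r) must hold from j=4 onward; find where it first fails.
  j=4: holds
  j=5: holds
  j=6: holds
  j=7: fails
Holds on [4,6], so largest k = 2.

2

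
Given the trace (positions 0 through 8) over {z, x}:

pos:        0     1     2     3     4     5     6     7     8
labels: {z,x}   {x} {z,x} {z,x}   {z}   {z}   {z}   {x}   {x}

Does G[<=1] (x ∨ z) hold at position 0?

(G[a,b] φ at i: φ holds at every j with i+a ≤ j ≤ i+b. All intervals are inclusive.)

Holds

Check (x ∨ z) at every j in [0,1]:
  j=0: true
  j=1: true
All positions satisfy it → formula holds.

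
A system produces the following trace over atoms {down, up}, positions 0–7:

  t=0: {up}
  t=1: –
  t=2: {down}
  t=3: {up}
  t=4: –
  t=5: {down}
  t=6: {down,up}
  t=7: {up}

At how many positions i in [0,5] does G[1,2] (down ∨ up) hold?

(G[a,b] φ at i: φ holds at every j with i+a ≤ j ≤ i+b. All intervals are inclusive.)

3

Evaluate at each i in [0,5]:
  i=0: ✗ (fails at j=1)
  i=1: ✓ (all of [2,3])
  i=2: ✗ (fails at j=4)
  i=3: ✗ (fails at j=4)
  i=4: ✓ (all of [5,6])
  i=5: ✓ (all of [6,7])
Positions where it holds: {1, 4, 5} → 3.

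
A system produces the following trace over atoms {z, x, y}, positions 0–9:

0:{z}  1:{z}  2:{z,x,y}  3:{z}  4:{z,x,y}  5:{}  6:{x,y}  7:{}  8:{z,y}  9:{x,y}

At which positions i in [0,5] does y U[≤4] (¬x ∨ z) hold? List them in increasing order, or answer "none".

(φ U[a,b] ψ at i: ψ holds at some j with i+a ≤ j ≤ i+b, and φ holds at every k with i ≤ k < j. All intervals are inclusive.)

Evaluate at each i in [0,5]:
  i=0: ✓ (rhs at j=0)
  i=1: ✓ (rhs at j=1)
  i=2: ✓ (rhs at j=2)
  i=3: ✓ (rhs at j=3)
  i=4: ✓ (rhs at j=4)
  i=5: ✓ (rhs at j=5)

0, 1, 2, 3, 4, 5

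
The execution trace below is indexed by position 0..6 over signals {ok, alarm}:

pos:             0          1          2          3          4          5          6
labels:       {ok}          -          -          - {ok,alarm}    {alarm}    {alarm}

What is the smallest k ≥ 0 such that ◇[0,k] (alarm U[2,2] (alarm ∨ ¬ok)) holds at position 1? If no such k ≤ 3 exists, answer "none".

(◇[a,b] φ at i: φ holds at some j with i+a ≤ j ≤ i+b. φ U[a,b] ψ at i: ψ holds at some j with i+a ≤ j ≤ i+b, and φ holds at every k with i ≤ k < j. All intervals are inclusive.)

3

Scan j = 1,2,… for (alarm U[2,2] (alarm ∨ ¬ok)):
  j=1: fails
  j=2: fails
  j=3: fails
  j=4: holds
First hit at j=4, so smallest k = 4-1 = 3.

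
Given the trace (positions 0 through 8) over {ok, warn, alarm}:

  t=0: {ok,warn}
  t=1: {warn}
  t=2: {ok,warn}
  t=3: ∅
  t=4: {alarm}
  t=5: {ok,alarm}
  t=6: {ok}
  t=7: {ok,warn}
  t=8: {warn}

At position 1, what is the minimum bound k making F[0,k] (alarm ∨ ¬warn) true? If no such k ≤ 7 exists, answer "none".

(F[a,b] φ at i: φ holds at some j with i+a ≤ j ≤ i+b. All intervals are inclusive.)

2

Scan j = 1,2,… for (alarm ∨ ¬warn):
  j=1: fails
  j=2: fails
  j=3: holds
First hit at j=3, so smallest k = 3-1 = 2.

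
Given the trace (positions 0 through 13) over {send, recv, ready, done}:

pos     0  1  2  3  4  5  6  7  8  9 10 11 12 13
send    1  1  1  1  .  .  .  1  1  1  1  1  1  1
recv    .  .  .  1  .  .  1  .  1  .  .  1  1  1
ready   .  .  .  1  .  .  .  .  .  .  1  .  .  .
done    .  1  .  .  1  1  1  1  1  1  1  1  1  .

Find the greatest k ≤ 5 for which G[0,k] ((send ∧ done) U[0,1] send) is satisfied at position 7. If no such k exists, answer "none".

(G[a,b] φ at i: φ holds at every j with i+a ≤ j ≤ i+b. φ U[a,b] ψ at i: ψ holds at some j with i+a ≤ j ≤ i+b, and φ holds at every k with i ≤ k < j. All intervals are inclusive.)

((send ∧ done) U[0,1] send) must hold from j=7 onward; find where it first fails.
  j=7: holds
  j=8: holds
  j=9: holds
  j=10: holds
  j=11: holds
  j=12: holds
Holds through j=12; largest k = 5.

5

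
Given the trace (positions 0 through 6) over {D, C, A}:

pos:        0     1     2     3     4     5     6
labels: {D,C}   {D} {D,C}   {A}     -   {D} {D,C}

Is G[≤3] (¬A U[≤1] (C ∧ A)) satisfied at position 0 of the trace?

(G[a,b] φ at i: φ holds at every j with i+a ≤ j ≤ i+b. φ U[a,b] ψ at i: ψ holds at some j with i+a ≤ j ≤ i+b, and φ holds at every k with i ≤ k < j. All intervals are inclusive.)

Does not hold

Check (¬A U[≤1] (C ∧ A)) at every j in [0,3]:
  j=0: fails
  j=1: fails
  j=2: fails
  j=3: fails
Fails at j=0 → formula fails.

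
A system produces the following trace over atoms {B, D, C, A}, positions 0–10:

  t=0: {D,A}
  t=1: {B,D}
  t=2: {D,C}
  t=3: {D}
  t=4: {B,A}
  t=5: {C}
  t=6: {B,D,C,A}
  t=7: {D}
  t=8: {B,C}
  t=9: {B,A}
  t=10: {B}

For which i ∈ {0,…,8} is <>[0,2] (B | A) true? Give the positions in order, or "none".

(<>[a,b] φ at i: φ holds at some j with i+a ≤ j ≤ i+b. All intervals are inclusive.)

Evaluate at each i in [0,8]:
  i=0: ✓ (witness j=0)
  i=1: ✓ (witness j=1)
  i=2: ✓ (witness j=4)
  i=3: ✓ (witness j=4)
  i=4: ✓ (witness j=4)
  i=5: ✓ (witness j=6)
  i=6: ✓ (witness j=6)
  i=7: ✓ (witness j=8)
  i=8: ✓ (witness j=8)

0, 1, 2, 3, 4, 5, 6, 7, 8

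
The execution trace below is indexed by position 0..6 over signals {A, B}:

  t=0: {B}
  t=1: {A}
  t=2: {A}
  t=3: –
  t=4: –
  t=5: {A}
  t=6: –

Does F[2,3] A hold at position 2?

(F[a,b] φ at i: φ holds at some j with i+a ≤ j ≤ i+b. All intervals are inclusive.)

Check A at each j in [4,5]:
  j=4: false
  j=5: true
Found at j=5 → formula holds.

Holds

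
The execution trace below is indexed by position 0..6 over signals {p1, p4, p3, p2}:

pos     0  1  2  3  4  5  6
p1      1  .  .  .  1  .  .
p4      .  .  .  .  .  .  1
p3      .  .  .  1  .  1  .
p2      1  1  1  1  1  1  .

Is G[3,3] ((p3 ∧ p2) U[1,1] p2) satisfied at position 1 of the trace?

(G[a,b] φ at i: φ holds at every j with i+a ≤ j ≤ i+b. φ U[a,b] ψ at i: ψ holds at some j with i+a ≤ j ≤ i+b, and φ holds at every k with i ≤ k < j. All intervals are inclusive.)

False

Check ((p3 ∧ p2) U[1,1] p2) at every j in [4,4]:
  j=4: fails
Fails at j=4 → formula fails.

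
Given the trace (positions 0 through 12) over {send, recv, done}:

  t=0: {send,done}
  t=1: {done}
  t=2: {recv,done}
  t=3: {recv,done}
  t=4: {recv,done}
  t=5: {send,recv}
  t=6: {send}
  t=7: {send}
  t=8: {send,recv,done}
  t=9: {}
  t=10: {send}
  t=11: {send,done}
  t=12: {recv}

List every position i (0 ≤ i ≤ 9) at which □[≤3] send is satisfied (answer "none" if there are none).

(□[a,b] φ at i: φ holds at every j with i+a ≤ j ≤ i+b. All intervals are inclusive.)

5

Evaluate at each i in [0,9]:
  i=0: ✗ (fails at j=1)
  i=1: ✗ (fails at j=1)
  i=2: ✗ (fails at j=2)
  i=3: ✗ (fails at j=3)
  i=4: ✗ (fails at j=4)
  i=5: ✓ (all of [5,8])
  i=6: ✗ (fails at j=9)
  i=7: ✗ (fails at j=9)
  i=8: ✗ (fails at j=9)
  i=9: ✗ (fails at j=9)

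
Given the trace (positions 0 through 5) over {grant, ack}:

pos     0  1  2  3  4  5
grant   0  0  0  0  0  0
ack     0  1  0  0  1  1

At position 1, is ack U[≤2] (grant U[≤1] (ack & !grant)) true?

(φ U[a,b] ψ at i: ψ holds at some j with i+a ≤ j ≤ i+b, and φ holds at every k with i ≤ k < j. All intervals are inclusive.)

Need some j in [1,3] with (grant U[≤1] (ack & !grant)), and ack at every k in [1,j-1].
  j=1: (grant U[≤1] (ack & !grant)) holds; no prefix to check → satisfied.

Holds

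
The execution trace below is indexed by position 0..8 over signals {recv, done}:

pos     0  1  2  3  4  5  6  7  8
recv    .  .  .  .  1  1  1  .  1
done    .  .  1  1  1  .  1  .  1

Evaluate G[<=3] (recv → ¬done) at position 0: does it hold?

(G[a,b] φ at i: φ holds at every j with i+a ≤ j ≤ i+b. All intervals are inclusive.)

Check (recv → ¬done) at every j in [0,3]:
  j=0: antecedent false → ✓
  j=1: antecedent false → ✓
  j=2: antecedent false → ✓
  j=3: antecedent false → ✓
All positions satisfy it → formula holds.

Yes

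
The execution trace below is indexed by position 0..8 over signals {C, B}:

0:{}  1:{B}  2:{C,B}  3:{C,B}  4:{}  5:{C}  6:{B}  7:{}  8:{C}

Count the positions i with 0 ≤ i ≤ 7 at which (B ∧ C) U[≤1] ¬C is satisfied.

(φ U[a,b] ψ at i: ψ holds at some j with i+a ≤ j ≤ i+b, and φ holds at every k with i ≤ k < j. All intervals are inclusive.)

6

Evaluate at each i in [0,7]:
  i=0: ✓ (rhs at j=0)
  i=1: ✓ (rhs at j=1)
  i=2: ✗ (no rhs in [2,3])
  i=3: ✓ (rhs at j=4; lhs holds on [3,3])
  i=4: ✓ (rhs at j=4)
  i=5: ✗ (lhs fails at k=5 before rhs at j=6)
  i=6: ✓ (rhs at j=6)
  i=7: ✓ (rhs at j=7)
Positions where it holds: {0, 1, 3, 4, 6, 7} → 6.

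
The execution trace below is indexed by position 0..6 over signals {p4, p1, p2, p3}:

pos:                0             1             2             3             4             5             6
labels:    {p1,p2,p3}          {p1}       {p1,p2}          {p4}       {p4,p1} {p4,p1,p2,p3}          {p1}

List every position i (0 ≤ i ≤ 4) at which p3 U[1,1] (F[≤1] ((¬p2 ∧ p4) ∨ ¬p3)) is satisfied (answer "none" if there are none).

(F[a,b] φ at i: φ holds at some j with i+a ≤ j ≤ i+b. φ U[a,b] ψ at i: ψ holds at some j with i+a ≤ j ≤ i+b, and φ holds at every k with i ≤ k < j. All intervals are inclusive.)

Evaluate at each i in [0,4]:
  i=0: ✓ (rhs at j=1; lhs holds on [0,0])
  i=1: ✗ (lhs fails at k=1 before rhs at j=2)
  i=2: ✗ (lhs fails at k=2 before rhs at j=3)
  i=3: ✗ (lhs fails at k=3 before rhs at j=4)
  i=4: ✗ (lhs fails at k=4 before rhs at j=5)

0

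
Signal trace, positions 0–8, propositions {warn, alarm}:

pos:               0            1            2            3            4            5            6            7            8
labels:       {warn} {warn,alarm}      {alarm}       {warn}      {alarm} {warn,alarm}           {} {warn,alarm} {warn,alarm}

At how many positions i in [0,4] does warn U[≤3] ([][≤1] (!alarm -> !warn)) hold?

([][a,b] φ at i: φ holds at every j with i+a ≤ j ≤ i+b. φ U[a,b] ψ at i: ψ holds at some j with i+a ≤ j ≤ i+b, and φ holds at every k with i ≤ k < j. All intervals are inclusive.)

4

Evaluate at each i in [0,4]:
  i=0: ✓ (rhs at j=1; lhs holds on [0,0])
  i=1: ✓ (rhs at j=1)
  i=2: ✗ (lhs fails at k=2 before rhs at j=4)
  i=3: ✓ (rhs at j=4; lhs holds on [3,3])
  i=4: ✓ (rhs at j=4)
Positions where it holds: {0, 1, 3, 4} → 4.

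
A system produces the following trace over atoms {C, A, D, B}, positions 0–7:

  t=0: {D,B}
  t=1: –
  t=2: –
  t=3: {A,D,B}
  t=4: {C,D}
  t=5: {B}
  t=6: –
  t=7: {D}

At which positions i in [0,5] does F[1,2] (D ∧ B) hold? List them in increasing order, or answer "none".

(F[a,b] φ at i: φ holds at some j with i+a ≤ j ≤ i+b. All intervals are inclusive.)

1, 2

Evaluate at each i in [0,5]:
  i=0: ✗ (none in [1,2])
  i=1: ✓ (witness j=3)
  i=2: ✓ (witness j=3)
  i=3: ✗ (none in [4,5])
  i=4: ✗ (none in [5,6])
  i=5: ✗ (none in [6,7])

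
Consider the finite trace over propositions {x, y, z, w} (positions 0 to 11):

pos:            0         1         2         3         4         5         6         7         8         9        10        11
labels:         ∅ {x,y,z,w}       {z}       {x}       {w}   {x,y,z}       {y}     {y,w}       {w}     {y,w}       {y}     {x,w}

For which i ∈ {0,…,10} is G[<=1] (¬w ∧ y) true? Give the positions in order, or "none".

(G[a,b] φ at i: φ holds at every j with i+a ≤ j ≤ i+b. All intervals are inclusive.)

5

Evaluate at each i in [0,10]:
  i=0: ✗ (fails at j=0)
  i=1: ✗ (fails at j=1)
  i=2: ✗ (fails at j=2)
  i=3: ✗ (fails at j=3)
  i=4: ✗ (fails at j=4)
  i=5: ✓ (all of [5,6])
  i=6: ✗ (fails at j=7)
  i=7: ✗ (fails at j=7)
  i=8: ✗ (fails at j=8)
  i=9: ✗ (fails at j=9)
  i=10: ✗ (fails at j=11)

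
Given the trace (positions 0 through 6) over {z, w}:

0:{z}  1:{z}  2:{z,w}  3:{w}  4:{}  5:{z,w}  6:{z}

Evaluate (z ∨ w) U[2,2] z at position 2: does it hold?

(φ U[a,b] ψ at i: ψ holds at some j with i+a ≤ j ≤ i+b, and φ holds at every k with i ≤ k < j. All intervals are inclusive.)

Need some j in [4,4] with z, and (z ∨ w) at every k in [2,j-1].
  j=4: z false.
No j in the window works → until fails.

False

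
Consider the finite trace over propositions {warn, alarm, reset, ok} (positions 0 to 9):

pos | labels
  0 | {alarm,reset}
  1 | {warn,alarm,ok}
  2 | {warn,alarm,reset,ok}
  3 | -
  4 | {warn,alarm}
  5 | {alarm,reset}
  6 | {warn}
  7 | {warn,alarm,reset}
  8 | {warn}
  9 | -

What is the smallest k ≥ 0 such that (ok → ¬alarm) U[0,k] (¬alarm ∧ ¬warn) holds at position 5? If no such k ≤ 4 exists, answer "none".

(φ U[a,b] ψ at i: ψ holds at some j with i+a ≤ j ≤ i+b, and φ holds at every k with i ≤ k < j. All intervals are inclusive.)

Need earliest j ≥ 5 with (¬alarm ∧ ¬warn), and (ok → ¬alarm) at every k in [5,j-1].
  j=5: rhs fails.
  j=6: rhs fails.
  j=7: rhs fails.
  j=8: rhs fails.
  j=9: rhs holds; lhs holds on [5,8]. k = 4.

4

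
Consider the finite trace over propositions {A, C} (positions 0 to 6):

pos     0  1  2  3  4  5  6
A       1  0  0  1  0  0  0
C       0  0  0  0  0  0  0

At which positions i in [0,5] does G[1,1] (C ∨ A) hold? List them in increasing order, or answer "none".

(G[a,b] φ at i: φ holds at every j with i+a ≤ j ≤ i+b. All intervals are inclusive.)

Evaluate at each i in [0,5]:
  i=0: ✗ (fails at j=1)
  i=1: ✗ (fails at j=2)
  i=2: ✓ (all of [3,3])
  i=3: ✗ (fails at j=4)
  i=4: ✗ (fails at j=5)
  i=5: ✗ (fails at j=6)

2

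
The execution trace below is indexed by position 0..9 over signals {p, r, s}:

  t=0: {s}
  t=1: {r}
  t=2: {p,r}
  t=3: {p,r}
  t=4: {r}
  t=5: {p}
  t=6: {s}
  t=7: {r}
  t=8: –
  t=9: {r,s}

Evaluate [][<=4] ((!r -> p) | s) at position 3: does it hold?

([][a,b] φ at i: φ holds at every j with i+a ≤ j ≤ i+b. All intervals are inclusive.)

Yes

Check ((!r -> p) | s) at every j in [3,7]:
  j=3: true
  j=4: true
  j=5: true
  j=6: true
  j=7: true
All positions satisfy it → formula holds.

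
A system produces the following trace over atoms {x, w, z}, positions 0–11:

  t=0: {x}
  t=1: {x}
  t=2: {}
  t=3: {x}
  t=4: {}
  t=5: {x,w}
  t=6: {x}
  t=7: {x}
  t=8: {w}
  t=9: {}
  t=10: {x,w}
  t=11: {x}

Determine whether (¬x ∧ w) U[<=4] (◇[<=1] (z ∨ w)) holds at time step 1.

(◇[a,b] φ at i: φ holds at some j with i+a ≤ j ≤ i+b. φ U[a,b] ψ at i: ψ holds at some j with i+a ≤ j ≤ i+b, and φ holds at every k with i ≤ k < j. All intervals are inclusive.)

Need some j in [1,5] with ◇[<=1] (z ∨ w), and (¬x ∧ w) at every k in [1,j-1].
  j=1: ◇[<=1] (z ∨ w) — fails (none in [1,2]).
  j=2: ◇[<=1] (z ∨ w) — fails (none in [2,3]).
  j=3: ◇[<=1] (z ∨ w) — fails (none in [3,4]).
  j=4: ◇[<=1] (z ∨ w) holds, but (¬x ∧ w) fails at k=1 → not this j.
  j=5: ◇[<=1] (z ∨ w) holds, but (¬x ∧ w) fails at k=1 → not this j.
No j in the window works → until fails.

False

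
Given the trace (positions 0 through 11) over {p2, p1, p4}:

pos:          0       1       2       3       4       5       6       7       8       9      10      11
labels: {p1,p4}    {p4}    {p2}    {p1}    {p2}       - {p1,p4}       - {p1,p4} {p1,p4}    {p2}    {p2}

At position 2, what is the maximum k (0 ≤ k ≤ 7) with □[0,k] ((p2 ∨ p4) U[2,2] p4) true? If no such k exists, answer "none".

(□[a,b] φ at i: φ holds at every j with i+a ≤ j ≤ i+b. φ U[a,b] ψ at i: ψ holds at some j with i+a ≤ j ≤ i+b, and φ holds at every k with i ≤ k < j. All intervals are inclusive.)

((p2 ∨ p4) U[2,2] p4) must hold from j=2 onward; find where it first fails.
  j=2: fails → no k works.

none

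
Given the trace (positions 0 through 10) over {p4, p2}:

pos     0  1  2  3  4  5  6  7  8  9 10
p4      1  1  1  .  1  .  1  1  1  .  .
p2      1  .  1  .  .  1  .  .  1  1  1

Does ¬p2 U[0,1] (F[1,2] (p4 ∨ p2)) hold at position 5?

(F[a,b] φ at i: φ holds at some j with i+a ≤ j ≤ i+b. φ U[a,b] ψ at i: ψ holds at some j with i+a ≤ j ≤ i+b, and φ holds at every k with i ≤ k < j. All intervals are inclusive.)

Need some j in [5,6] with F[1,2] (p4 ∨ p2), and ¬p2 at every k in [5,j-1].
  j=5: F[1,2] (p4 ∨ p2) holds; no prefix to check → satisfied.

Yes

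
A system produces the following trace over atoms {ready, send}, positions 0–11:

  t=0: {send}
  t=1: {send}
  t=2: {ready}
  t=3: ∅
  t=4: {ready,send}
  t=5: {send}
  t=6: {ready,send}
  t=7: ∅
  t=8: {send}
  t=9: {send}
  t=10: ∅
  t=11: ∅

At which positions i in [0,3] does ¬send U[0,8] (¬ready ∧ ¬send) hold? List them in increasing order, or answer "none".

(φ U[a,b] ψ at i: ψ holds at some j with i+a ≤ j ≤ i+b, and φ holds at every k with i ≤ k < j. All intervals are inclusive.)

2, 3

Evaluate at each i in [0,3]:
  i=0: ✗ (lhs fails at k=0 before rhs at j=3)
  i=1: ✗ (lhs fails at k=1 before rhs at j=3)
  i=2: ✓ (rhs at j=3; lhs holds on [2,2])
  i=3: ✓ (rhs at j=3)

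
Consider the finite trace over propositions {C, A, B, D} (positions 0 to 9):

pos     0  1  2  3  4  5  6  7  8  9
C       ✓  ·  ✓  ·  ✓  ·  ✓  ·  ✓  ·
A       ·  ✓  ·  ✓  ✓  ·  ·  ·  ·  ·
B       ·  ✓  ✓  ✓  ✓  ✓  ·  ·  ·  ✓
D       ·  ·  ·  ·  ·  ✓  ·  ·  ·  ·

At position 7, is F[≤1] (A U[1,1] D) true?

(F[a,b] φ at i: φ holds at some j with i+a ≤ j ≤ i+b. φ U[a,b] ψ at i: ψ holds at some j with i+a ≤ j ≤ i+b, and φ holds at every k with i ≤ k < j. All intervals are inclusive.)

Check (A U[1,1] D) at each j in [7,8]:
  j=7: fails
  j=8: fails
No position in the window satisfies it → formula fails.

False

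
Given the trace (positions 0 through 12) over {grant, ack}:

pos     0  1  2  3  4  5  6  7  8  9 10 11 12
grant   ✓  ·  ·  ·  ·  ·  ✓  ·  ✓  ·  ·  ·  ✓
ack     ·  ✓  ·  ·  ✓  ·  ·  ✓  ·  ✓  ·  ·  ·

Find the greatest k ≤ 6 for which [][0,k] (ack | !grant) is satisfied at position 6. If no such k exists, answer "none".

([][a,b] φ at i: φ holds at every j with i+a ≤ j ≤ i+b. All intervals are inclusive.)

(ack | !grant) must hold from j=6 onward; find where it first fails.
  j=6: fails → no k works.

none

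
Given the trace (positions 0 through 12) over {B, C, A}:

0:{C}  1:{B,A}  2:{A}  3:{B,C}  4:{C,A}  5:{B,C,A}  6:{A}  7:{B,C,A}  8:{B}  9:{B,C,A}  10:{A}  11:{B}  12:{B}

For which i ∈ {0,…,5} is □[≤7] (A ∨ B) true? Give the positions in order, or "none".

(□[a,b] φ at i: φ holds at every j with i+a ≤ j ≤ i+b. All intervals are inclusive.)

1, 2, 3, 4, 5

Evaluate at each i in [0,5]:
  i=0: ✗ (fails at j=0)
  i=1: ✓ (all of [1,8])
  i=2: ✓ (all of [2,9])
  i=3: ✓ (all of [3,10])
  i=4: ✓ (all of [4,11])
  i=5: ✓ (all of [5,12])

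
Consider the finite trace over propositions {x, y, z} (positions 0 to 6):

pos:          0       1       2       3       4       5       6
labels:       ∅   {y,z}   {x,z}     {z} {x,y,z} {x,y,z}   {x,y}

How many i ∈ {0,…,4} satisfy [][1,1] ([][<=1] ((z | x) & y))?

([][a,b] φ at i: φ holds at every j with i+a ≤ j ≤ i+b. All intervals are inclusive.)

2

Evaluate at each i in [0,4]:
  i=0: ✗ (fails at j=1)
  i=1: ✗ (fails at j=2)
  i=2: ✗ (fails at j=3)
  i=3: ✓ (all of [4,4])
  i=4: ✓ (all of [5,5])
Positions where it holds: {3, 4} → 2.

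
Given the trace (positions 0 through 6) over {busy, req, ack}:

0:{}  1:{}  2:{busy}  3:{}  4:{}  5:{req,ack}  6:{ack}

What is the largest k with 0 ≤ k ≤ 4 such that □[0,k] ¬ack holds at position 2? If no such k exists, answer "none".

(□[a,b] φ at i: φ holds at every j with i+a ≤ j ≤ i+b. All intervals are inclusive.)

¬ack must hold from j=2 onward; find where it first fails.
  j=2: holds
  j=3: holds
  j=4: holds
  j=5: fails
Holds on [2,4], so largest k = 2.

2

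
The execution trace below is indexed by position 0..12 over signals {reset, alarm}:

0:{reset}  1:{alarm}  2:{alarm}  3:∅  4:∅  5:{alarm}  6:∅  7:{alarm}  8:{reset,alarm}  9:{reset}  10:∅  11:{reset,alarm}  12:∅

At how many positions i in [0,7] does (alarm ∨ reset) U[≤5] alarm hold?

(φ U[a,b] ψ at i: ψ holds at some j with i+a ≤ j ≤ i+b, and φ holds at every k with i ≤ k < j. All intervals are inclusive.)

Evaluate at each i in [0,7]:
  i=0: ✓ (rhs at j=1; lhs holds on [0,0])
  i=1: ✓ (rhs at j=1)
  i=2: ✓ (rhs at j=2)
  i=3: ✗ (lhs fails at k=3 before rhs at j=5)
  i=4: ✗ (lhs fails at k=4 before rhs at j=5)
  i=5: ✓ (rhs at j=5)
  i=6: ✗ (lhs fails at k=6 before rhs at j=7)
  i=7: ✓ (rhs at j=7)
Positions where it holds: {0, 1, 2, 5, 7} → 5.

5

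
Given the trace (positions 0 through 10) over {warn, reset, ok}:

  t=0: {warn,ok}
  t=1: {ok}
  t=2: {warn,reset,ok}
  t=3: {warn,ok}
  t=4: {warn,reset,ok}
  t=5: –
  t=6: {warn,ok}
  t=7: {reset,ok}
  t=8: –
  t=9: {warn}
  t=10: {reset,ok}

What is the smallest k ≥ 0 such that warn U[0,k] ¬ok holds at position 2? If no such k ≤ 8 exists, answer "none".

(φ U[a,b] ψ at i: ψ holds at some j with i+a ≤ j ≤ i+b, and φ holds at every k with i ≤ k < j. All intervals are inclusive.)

3

Need earliest j ≥ 2 with ¬ok, and warn at every k in [2,j-1].
  j=2: rhs fails.
  j=3: rhs fails.
  j=4: rhs fails.
  j=5: rhs holds; lhs holds on [2,4]. k = 3.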